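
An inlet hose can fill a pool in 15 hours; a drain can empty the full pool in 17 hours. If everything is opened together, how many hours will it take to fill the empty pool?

Net rate = 1/15 − 1/17 = (17 − 15)/255 = 2/255 per hour.
Filling time = 1 ÷ (2/255) = 255/2 hours.

255/2 hours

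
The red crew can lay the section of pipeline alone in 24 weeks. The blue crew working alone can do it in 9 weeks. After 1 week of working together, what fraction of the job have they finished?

Combined rate: 1/24 + 1/9 = (3 + 8)/72 = 11/72 per week.
In 1 week they complete 1·11/72 = 11/72 of the job.

11/72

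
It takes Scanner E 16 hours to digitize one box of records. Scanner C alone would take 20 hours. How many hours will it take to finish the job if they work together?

80/9 hours

Combined rate: 1/16 + 1/20 = (5 + 4)/80 = 9/80 per hour.
Time = 1 ÷ (9/80) = 80/9 hours.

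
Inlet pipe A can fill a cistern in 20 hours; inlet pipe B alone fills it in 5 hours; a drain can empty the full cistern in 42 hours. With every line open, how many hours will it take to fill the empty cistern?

84/19 hours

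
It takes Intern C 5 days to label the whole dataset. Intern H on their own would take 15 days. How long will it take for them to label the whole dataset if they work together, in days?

Combined rate: 1/5 + 1/15 = (3 + 1)/15 = 4/15 per day.
Time = 1 ÷ (4/15) = 15/4 days.

15/4 days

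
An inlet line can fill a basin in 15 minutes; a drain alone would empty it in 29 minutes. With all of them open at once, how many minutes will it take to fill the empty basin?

435/14 minutes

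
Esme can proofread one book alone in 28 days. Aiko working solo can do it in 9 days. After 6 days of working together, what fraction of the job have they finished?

Combined rate: 1/28 + 1/9 = (9 + 28)/252 = 37/252 per day.
In 6 days they complete 6·37/252 = 37/42 of the job.

37/42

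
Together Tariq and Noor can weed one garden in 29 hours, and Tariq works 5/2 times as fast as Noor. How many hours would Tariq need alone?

203/5 hours

Let Noor's rate be r; then Tariq's rate is (5/2)r, so together (5/2 + 1)r = (7/2)r = 1/29.
Thus r = 2/203 per hour.
Noor alone: 203/2 hours; Tariq alone: 203/5 hours.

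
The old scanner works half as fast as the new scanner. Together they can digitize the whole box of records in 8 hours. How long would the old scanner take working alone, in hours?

Let the new scanner's rate be r; then the old scanner's rate is (1/2)r, so together (1/2 + 1)r = (3/2)r = 1/8.
Thus r = 1/12 per hour.
The new scanner alone: 12 hours; the old scanner alone: 24 hours.

24 hours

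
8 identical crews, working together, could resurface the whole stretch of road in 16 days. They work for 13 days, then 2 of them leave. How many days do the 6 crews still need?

4 days

One crew does 1/128 of the job per day.
After 13 days with 8 crews, 13/16 is done (3/16 left).
With 6 crews the rate is 6/128 = 3/64, so the rest takes 3/16 ÷ 3/64 = 4 days.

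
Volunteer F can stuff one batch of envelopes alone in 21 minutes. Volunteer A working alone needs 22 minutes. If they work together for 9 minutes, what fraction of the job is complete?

129/154

Combined rate: 1/21 + 1/22 = (22 + 21)/462 = 43/462 per minute.
In 9 minutes they complete 9·43/462 = 129/154 of the job.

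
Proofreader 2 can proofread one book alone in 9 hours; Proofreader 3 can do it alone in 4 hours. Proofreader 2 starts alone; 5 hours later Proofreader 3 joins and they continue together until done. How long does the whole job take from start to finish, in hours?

In 5 hours Proofreader 2 does 5/9 of the job, leaving 4/9.
Proofreader 2 and Proofreader 3 together work at 13/36 per hour, so finishing takes 4/9 ÷ 13/36 = 16/13 hours.
Total time = 5 + 16/13 = 81/13 hours.

81/13 hours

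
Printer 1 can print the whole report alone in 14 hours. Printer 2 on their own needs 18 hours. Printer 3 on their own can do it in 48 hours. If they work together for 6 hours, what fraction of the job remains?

Combined rate: 1/14 + 1/18 + 1/48 = (72 + 56 + 21)/1008 = 149/1008 per hour.
In 6 hours they complete 6·149/1008 = 149/168 of the job.
So 19/168 remains.

19/168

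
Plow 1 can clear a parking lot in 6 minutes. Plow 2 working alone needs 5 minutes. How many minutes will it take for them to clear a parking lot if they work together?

Combined rate: 1/6 + 1/5 = (5 + 6)/30 = 11/30 per minute.
Time = 1 ÷ (11/30) = 30/11 minutes.

30/11 minutes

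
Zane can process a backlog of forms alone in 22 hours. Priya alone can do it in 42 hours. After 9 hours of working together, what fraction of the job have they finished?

Combined rate: 1/22 + 1/42 = (21 + 11)/462 = 32/462 = 16/231 per hour.
In 9 hours they complete 9·16/231 = 48/77 of the job.

48/77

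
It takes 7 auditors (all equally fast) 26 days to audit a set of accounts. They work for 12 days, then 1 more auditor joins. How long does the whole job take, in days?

One auditor does 1/182 of the job per day.
After 12 days with 7 auditors, 6/13 is done (7/13 left).
With 8 auditors the rate is 8/182 = 4/91, so the rest takes 7/13 ÷ 4/91 = 49/4 days.
Total = 12 + 49/4 = 97/4 days.

97/4 days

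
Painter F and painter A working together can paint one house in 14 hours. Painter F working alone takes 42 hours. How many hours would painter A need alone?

21 hours

Combined rate is 1/14 per hour.
Known contribution: 1/42 per hour.
So painter A's rate is 1/14 − 1/42 = 1/21, meaning 21 hours alone.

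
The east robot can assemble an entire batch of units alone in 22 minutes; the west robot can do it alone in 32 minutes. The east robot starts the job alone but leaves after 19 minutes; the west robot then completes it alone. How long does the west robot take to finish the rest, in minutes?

48/11 minutes

In 19 minutes the east robot does 19/22 of the job, leaving 3/22.
The west robot works at 1/32 per minute, so finishing takes 3/22 ÷ 1/32 = 48/11 minutes.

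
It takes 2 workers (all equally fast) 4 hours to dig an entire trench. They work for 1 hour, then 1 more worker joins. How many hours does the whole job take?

3 hours

One worker does 1/8 of the job per hour.
After 1 hour with 2 workers, 1/4 is done (3/4 left).
With 3 workers the rate is 3/8, so the rest takes 3/4 ÷ 3/8 = 2 hours.
Total = 1 + 2 = 3 hours.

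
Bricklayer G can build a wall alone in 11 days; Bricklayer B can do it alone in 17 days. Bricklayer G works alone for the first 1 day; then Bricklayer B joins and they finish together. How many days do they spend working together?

85/14 days

In 1 day Bricklayer G does 1/11 of the job, leaving 10/11.
Bricklayer G and Bricklayer B together work at 28/187 per day, so finishing takes 10/11 ÷ 28/187 = 85/14 days.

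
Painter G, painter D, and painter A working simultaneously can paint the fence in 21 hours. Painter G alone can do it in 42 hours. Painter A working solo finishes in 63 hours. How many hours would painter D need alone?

126 hours

Combined rate is 1/21 per hour.
Known contribution: 1/42 + 1/63 = (3 + 2)/126 = 5/126 per hour.
So painter D's rate is 1/21 − 5/126 = 1/126, meaning 126 hours alone.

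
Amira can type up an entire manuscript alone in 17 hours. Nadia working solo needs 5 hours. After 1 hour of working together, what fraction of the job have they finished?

22/85

Combined rate: 1/17 + 1/5 = (5 + 17)/85 = 22/85 per hour.
In 1 hour they complete 1·22/85 = 22/85 of the job.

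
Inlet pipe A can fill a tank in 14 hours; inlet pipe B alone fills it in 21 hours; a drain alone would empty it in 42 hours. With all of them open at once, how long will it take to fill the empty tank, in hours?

21/2 hours

Net rate = 1/14 + 1/21 − 1/42 = (3 + 2 − 1)/42 = 4/42 = 2/21 per hour.
Filling time = 1 ÷ (2/21) = 21/2 hours.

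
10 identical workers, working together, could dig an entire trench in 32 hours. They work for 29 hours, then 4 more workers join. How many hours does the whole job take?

One worker does 1/320 of the job per hour.
After 29 hours with 10 workers, 29/32 is done (3/32 left).
With 14 workers the rate is 14/320 = 7/160, so the rest takes 3/32 ÷ 7/160 = 15/7 hours.
Total = 29 + 15/7 = 218/7 hours.

218/7 hours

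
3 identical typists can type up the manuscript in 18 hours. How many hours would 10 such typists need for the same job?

27/5 hours

Total work is 3·18 = 54 typist-hours.
With 10 typists: 54/10 = 27/5 hours.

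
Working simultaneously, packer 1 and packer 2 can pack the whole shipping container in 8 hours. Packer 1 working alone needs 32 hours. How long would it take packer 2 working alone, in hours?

Combined rate is 1/8 per hour.
Known contribution: 1/32 per hour.
So packer 2's rate is 1/8 − 1/32 = 3/32, meaning 32/3 hours alone.

32/3 hours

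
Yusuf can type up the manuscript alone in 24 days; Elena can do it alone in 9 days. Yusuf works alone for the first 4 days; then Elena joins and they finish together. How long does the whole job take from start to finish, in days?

In 4 days Yusuf does 4/24 = 1/6 of the job, leaving 5/6.
Yusuf and Elena together work at 11/72 per day, so finishing takes 5/6 ÷ 11/72 = 60/11 days.
Total time = 4 + 60/11 = 104/11 days.

104/11 days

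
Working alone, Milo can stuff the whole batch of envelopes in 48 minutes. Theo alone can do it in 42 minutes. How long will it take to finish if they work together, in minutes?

112/5 minutes

Combined rate: 1/48 + 1/42 = (7 + 8)/336 = 15/336 = 5/112 per minute.
Time = 1 ÷ (5/112) = 112/5 minutes.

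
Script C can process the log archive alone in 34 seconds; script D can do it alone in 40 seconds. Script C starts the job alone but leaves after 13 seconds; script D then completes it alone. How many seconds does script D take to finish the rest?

In 13 seconds script C does 13/34 of the job, leaving 21/34.
Script D works at 1/40 per second, so finishing takes 21/34 ÷ 1/40 = 420/17 seconds.

420/17 seconds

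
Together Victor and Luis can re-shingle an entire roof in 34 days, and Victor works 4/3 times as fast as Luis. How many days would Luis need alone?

238/3 days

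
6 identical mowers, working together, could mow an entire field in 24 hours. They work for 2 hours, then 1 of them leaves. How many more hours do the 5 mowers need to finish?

132/5 hours

One mower does 1/144 of the job per hour.
After 2 hours with 6 mowers, 1/12 is done (11/12 left).
With 5 mowers the rate is 5/144, so the rest takes 11/12 ÷ 5/144 = 132/5 hours.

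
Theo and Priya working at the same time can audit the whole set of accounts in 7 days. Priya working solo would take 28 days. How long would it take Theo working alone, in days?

Combined rate is 1/7 per day.
Known contribution: 1/28 per day.
So Theo's rate is 1/7 − 1/28 = 3/28, meaning 28/3 days alone.

28/3 days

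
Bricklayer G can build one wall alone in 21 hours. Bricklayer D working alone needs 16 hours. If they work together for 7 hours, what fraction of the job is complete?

Combined rate: 1/21 + 1/16 = (16 + 21)/336 = 37/336 per hour.
In 7 hours they complete 7·37/336 = 37/48 of the job.

37/48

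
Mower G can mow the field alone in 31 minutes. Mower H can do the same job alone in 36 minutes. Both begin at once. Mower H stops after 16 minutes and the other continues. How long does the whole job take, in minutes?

In the first 16 minutes the combined rate is 67/1116, so 268/279 of the job is done, leaving 11/279.
After mower H leaves the rate is 1/31 per minute; the remaining 11/279 takes 11/9 minutes.
Total = 16 + 11/9 = 155/9 minutes.

155/9 minutes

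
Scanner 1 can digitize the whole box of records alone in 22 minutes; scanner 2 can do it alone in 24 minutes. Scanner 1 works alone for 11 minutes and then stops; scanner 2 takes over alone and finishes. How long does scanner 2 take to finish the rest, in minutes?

In 11 minutes scanner 1 does 11/22 = 1/2 of the job, leaving 1/2.
Scanner 2 works at 1/24 per minute, so finishing takes 1/2 ÷ 1/24 = 12 minutes.

12 minutes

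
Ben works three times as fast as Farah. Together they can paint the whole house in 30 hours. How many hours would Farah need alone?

Let Farah's rate be r; then Ben's rate is 3r, so together (3 + 1)r = 4r = 1/30.
Thus r = 1/120 per hour.
Farah alone: 120 hours; Ben alone: 40 hours.

120 hours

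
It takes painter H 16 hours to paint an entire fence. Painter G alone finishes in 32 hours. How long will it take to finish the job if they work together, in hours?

Combined rate: 1/16 + 1/32 = (2 + 1)/32 = 3/32 per hour.
Time = 1 ÷ (3/32) = 32/3 hours.

32/3 hours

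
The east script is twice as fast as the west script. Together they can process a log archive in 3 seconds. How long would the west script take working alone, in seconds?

9 seconds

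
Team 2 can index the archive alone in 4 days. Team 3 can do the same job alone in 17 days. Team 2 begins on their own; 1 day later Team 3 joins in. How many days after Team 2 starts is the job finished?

In the first 1 day Team 2 alone does 1/4 of the job, leaving 3/4.
Once everyone is working, combined rate: 1/4 + 1/17 = (17 + 4)/68 = 21/68 per day.
Remaining 3/4 at 21/68 per day takes 17/7 days.
Total from the start = 1 + 17/7 = 24/7 days.

24/7 days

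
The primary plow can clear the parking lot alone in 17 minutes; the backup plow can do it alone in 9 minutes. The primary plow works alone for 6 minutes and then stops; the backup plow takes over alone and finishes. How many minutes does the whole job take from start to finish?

201/17 minutes

In 6 minutes the primary plow does 6/17 of the job, leaving 11/17.
The backup plow works at 1/9 per minute, so finishing takes 11/17 ÷ 1/9 = 99/17 minutes.
Total time = 6 + 99/17 = 201/17 minutes.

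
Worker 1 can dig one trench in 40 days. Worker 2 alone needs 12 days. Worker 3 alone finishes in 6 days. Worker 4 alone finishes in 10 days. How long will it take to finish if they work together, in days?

Combined rate: 1/40 + 1/12 + 1/6 + 1/10 = (3 + 10 + 20 + 12)/120 = 45/120 = 3/8 per day.
Time = 1 ÷ (3/8) = 8/3 days.

8/3 days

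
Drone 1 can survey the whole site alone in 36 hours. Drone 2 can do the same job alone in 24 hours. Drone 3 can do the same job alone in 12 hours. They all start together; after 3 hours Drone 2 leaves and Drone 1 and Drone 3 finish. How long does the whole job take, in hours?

In the first 3 hours the combined rate is 11/72, so 11/24 of the job is done, leaving 13/24.
After Drone 2 leaves the rate is 1/9 per hour; the remaining 13/24 takes 39/8 hours.
Total = 3 + 39/8 = 63/8 hours.

63/8 hours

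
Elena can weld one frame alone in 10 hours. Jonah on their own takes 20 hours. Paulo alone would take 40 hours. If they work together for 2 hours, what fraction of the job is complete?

Combined rate: 1/10 + 1/20 + 1/40 = (4 + 2 + 1)/40 = 7/40 per hour.
In 2 hours they complete 2·7/40 = 7/20 of the job.

7/20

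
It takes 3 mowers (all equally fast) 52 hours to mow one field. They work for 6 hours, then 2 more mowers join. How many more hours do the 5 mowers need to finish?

138/5 hours

One mower does 1/156 of the job per hour.
After 6 hours with 3 mowers, 3/26 is done (23/26 left).
With 5 mowers the rate is 5/156, so the rest takes 23/26 ÷ 5/156 = 138/5 hours.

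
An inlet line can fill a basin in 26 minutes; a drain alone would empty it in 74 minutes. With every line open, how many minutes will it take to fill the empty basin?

Net rate = 1/26 − 1/74 = (37 − 13)/962 = 24/962 = 12/481 per minute.
Filling time = 1 ÷ (12/481) = 481/12 minutes.

481/12 minutes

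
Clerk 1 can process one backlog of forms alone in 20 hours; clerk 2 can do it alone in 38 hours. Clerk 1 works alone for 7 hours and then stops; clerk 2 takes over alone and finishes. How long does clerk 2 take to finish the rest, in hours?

In 7 hours clerk 1 does 7/20 of the job, leaving 13/20.
Clerk 2 works at 1/38 per hour, so finishing takes 13/20 ÷ 1/38 = 247/10 hours.

247/10 hours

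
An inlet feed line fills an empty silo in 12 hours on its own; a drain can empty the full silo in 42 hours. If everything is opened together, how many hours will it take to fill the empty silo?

84/5 hours

Net rate = 1/12 − 1/42 = (7 − 2)/84 = 5/84 per hour.
Filling time = 1 ÷ (5/84) = 84/5 hours.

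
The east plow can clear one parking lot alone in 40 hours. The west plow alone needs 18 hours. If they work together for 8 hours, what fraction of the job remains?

Combined rate: 1/40 + 1/18 = (9 + 20)/360 = 29/360 per hour.
In 8 hours they complete 8·29/360 = 29/45 of the job.
So 16/45 remains.

16/45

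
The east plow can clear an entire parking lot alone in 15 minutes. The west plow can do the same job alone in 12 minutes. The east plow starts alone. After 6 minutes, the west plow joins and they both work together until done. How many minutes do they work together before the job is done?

In the first 6 minutes the east plow alone does 6/15 = 2/5 of the job, leaving 3/5.
Once everyone is working, combined rate: 1/15 + 1/12 = (4 + 5)/60 = 9/60 = 3/20 per minute.
Remaining 3/5 at 3/20 per minute takes 4 minutes.

4 minutes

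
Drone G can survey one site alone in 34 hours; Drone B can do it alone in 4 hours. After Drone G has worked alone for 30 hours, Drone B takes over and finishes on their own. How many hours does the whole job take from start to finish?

518/17 hours

In 30 hours Drone G does 30/34 = 15/17 of the job, leaving 2/17.
Drone B works at 1/4 per hour, so finishing takes 2/17 ÷ 1/4 = 8/17 hours.
Total time = 30 + 8/17 = 518/17 hours.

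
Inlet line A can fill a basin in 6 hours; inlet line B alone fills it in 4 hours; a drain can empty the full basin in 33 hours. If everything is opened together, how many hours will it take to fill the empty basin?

44/17 hours

Net rate = 1/6 + 1/4 − 1/33 = (22 + 33 − 4)/132 = 51/132 = 17/44 per hour.
Filling time = 1 ÷ (17/44) = 44/17 hours.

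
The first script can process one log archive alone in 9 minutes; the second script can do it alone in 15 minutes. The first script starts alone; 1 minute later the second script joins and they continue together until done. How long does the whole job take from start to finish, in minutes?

In 1 minute the first script does 1/9 of the job, leaving 8/9.
The first script and the second script together work at 8/45 per minute, so finishing takes 8/9 ÷ 8/45 = 5 minutes.
Total time = 1 + 5 = 6 minutes.

6 minutes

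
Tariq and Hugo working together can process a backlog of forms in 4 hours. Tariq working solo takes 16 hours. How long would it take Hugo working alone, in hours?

Combined rate is 1/4 per hour.
Known contribution: 1/16 per hour.
So Hugo's rate is 1/4 − 1/16 = 3/16, meaning 16/3 hours alone.

16/3 hours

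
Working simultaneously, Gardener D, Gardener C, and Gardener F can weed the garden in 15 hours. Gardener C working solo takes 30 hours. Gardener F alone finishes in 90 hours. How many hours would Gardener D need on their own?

Combined rate is 1/15 per hour.
Known contribution: 1/30 + 1/90 = (3 + 1)/90 = 4/90 = 2/45 per hour.
So Gardener D's rate is 1/15 − 2/45 = 1/45, meaning 45 hours alone.

45 hours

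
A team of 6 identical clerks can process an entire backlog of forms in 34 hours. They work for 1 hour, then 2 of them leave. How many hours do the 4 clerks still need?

99/2 hours

One clerk does 1/204 of the job per hour.
After 1 hour with 6 clerks, 1/34 is done (33/34 left).
With 4 clerks the rate is 4/204 = 1/51, so the rest takes 33/34 ÷ 1/51 = 99/2 hours.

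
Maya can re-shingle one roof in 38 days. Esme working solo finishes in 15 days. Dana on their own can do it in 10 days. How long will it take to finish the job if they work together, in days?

Combined rate: 1/38 + 1/15 + 1/10 = (15 + 38 + 57)/570 = 110/570 = 11/57 per day.
Time = 1 ÷ (11/57) = 57/11 days.

57/11 days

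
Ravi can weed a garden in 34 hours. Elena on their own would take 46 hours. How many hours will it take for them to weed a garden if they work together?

391/20 hours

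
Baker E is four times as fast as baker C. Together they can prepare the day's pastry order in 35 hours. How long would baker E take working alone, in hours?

Let baker C's rate be r; then baker E's rate is 4r, so together (4 + 1)r = 5r = 1/35.
Thus r = 1/175 per hour.
Baker C alone: 175 hours; baker E alone: 175/4 hours.

175/4 hours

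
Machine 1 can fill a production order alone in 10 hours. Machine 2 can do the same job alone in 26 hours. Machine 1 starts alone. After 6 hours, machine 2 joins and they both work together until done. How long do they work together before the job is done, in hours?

In the first 6 hours machine 1 alone does 6/10 = 3/5 of the job, leaving 2/5.
Once everyone is working, combined rate: 1/10 + 1/26 = (13 + 5)/130 = 18/130 = 9/65 per hour.
Remaining 2/5 at 9/65 per hour takes 26/9 hours.

26/9 hours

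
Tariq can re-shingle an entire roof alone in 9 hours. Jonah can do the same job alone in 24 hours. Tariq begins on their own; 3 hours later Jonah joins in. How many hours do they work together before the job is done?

48/11 hours

In the first 3 hours Tariq alone does 3/9 = 1/3 of the job, leaving 2/3.
Once everyone is working, combined rate: 1/9 + 1/24 = (8 + 3)/72 = 11/72 per hour.
Remaining 2/3 at 11/72 per hour takes 48/11 hours.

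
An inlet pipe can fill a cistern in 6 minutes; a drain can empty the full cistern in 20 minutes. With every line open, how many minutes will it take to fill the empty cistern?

60/7 minutes

Net rate = 1/6 − 1/20 = (10 − 3)/60 = 7/60 per minute.
Filling time = 1 ÷ (7/60) = 60/7 minutes.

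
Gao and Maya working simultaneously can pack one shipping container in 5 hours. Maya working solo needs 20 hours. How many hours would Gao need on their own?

20/3 hours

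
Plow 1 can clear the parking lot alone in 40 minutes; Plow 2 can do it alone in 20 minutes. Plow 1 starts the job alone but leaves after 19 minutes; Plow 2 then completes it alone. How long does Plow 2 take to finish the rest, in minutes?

In 19 minutes Plow 1 does 19/40 of the job, leaving 21/40.
Plow 2 works at 1/20 per minute, so finishing takes 21/40 ÷ 1/20 = 21/2 minutes.

21/2 minutes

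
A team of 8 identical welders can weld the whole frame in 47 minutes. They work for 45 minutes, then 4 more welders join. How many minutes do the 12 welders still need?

One welder does 1/376 of the job per minute.
After 45 minutes with 8 welders, 45/47 is done (2/47 left).
With 12 welders the rate is 12/376 = 3/94, so the rest takes 2/47 ÷ 3/94 = 4/3 minutes.

4/3 minutes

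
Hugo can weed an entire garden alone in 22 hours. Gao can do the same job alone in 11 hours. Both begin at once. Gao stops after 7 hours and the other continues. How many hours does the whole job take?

In the first 7 hours the combined rate is 3/22, so 21/22 of the job is done, leaving 1/22.
After Gao leaves the rate is 1/22 per hour; the remaining 1/22 takes 1 hour.
Total = 7 + 1 = 8 hours.

8 hours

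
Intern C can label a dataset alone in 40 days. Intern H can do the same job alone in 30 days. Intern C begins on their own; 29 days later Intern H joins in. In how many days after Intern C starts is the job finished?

In the first 29 days Intern C alone does 29/40 of the job, leaving 11/40.
Once everyone is working, combined rate: 1/40 + 1/30 = (3 + 4)/120 = 7/120 per day.
Remaining 11/40 at 7/120 per day takes 33/7 days.
Total from the start = 29 + 33/7 = 236/7 days.

236/7 days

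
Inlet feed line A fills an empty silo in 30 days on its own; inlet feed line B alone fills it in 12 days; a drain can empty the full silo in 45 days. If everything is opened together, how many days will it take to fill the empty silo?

Net rate = 1/30 + 1/12 − 1/45 = (6 + 15 − 4)/180 = 17/180 per day.
Filling time = 1 ÷ (17/180) = 180/17 days.

180/17 days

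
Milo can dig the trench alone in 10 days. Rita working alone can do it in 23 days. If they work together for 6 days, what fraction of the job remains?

16/115

Combined rate: 1/10 + 1/23 = (23 + 10)/230 = 33/230 per day.
In 6 days they complete 6·33/230 = 99/115 of the job.
So 16/115 remains.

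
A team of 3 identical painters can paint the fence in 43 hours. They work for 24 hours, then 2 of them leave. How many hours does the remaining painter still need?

57 hours

One painter does 1/129 of the job per hour.
After 24 hours with 3 painters, 24/43 is done (19/43 left).
With 1 painter the rate is 1/129, so the rest takes 19/43 ÷ 1/129 = 57 hours.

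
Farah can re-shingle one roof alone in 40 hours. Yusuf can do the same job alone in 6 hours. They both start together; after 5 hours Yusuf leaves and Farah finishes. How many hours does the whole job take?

20/3 hours

In the first 5 hours the combined rate is 23/120, so 23/24 of the job is done, leaving 1/24.
After Yusuf leaves the rate is 1/40 per hour; the remaining 1/24 takes 5/3 hours.
Total = 5 + 5/3 = 20/3 hours.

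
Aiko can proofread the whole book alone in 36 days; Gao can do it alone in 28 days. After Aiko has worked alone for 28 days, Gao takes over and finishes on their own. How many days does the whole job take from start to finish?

In 28 days Aiko does 28/36 = 7/9 of the job, leaving 2/9.
Gao works at 1/28 per day, so finishing takes 2/9 ÷ 1/28 = 56/9 days.
Total time = 28 + 56/9 = 308/9 days.

308/9 days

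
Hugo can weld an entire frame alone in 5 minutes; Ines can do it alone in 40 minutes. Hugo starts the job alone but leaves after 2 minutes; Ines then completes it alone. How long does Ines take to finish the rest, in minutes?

In 2 minutes Hugo does 2/5 of the job, leaving 3/5.
Ines works at 1/40 per minute, so finishing takes 3/5 ÷ 1/40 = 24 minutes.

24 minutes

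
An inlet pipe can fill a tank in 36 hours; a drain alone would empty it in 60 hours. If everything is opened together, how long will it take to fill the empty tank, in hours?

90 hours

Net rate = 1/36 − 1/60 = (5 − 3)/180 = 2/180 = 1/90 per hour.
Filling time = 1 ÷ (1/90) = 90 hours.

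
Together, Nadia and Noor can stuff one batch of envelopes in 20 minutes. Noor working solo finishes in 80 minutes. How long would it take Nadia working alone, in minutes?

Combined rate is 1/20 per minute.
Known contribution: 1/80 per minute.
So Nadia's rate is 1/20 − 1/80 = 3/80, meaning 80/3 minutes alone.

80/3 minutes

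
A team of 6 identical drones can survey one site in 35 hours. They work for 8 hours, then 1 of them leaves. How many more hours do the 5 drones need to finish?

162/5 hours

One drone does 1/210 of the job per hour.
After 8 hours with 6 drones, 8/35 is done (27/35 left).
With 5 drones the rate is 5/210 = 1/42, so the rest takes 27/35 ÷ 1/42 = 162/5 hours.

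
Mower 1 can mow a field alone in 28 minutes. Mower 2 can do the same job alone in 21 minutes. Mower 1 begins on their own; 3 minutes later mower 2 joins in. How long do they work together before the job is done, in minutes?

75/7 minutes

In the first 3 minutes mower 1 alone does 3/28 of the job, leaving 25/28.
Once everyone is working, combined rate: 1/28 + 1/21 = (3 + 4)/84 = 7/84 = 1/12 per minute.
Remaining 25/28 at 1/12 per minute takes 75/7 minutes.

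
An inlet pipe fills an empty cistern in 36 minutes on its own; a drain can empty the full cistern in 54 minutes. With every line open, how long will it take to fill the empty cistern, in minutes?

108 minutes

Net rate = 1/36 − 1/54 = (3 − 2)/108 = 1/108 per minute.
Filling time = 1 ÷ (1/108) = 108 minutes.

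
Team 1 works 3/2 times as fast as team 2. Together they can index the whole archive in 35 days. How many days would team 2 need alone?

175/2 days

Let team 2's rate be r; then team 1's rate is (3/2)r, so together (3/2 + 1)r = (5/2)r = 1/35.
Thus r = 2/175 per day.
Team 2 alone: 175/2 days; team 1 alone: 175/3 days.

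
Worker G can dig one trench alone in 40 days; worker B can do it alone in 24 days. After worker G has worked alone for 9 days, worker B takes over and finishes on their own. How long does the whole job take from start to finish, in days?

138/5 days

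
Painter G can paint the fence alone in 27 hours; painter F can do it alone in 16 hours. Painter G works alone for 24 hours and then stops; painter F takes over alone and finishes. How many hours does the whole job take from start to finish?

232/9 hours

In 24 hours painter G does 24/27 = 8/9 of the job, leaving 1/9.
Painter F works at 1/16 per hour, so finishing takes 1/9 ÷ 1/16 = 16/9 hours.
Total time = 24 + 16/9 = 232/9 hours.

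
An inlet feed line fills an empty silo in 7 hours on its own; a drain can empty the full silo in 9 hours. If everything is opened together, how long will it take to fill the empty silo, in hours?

Net rate = 1/7 − 1/9 = (9 − 7)/63 = 2/63 per hour.
Filling time = 1 ÷ (2/63) = 63/2 hours.

63/2 hours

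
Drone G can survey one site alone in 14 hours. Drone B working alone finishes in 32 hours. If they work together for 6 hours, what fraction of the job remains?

43/112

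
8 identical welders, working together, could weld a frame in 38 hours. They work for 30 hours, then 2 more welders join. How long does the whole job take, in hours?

One welder does 1/304 of the job per hour.
After 30 hours with 8 welders, 15/19 is done (4/19 left).
With 10 welders the rate is 10/304 = 5/152, so the rest takes 4/19 ÷ 5/152 = 32/5 hours.
Total = 30 + 32/5 = 182/5 hours.

182/5 hours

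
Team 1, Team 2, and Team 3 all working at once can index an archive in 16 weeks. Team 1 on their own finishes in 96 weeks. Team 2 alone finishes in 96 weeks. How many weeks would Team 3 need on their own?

24 weeks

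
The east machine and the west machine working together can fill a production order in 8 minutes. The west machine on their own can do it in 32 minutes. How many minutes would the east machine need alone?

Combined rate is 1/8 per minute.
Known contribution: 1/32 per minute.
So the east machine's rate is 1/8 − 1/32 = 3/32, meaning 32/3 minutes alone.

32/3 minutes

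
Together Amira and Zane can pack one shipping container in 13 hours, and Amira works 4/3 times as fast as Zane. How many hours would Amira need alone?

91/4 hours

Let Zane's rate be r; then Amira's rate is (4/3)r, so together (4/3 + 1)r = (7/3)r = 1/13.
Thus r = 3/91 per hour.
Zane alone: 91/3 hours; Amira alone: 91/4 hours.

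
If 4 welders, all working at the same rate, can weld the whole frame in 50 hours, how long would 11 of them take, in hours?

Total work is 4·50 = 200 welder-hours.
With 11 welders: 200/11 hours.

200/11 hours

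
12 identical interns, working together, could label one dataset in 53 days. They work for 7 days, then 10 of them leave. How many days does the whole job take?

One intern does 1/636 of the job per day.
After 7 days with 12 interns, 7/53 is done (46/53 left).
With 2 interns the rate is 2/636 = 1/318, so the rest takes 46/53 ÷ 1/318 = 276 days.
Total = 7 + 276 = 283 days.

283 days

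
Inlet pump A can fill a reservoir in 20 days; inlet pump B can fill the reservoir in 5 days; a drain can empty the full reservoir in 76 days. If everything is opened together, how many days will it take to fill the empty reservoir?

Net rate = 1/20 + 1/5 − 1/76 = (19 + 76 − 5)/380 = 90/380 = 9/38 per day.
Filling time = 1 ÷ (9/38) = 38/9 days.

38/9 days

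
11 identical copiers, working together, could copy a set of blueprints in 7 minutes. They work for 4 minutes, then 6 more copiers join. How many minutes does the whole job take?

101/17 minutes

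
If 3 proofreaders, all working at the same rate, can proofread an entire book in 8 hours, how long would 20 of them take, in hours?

Total work is 3·8 = 24 proofreader-hours.
With 20 proofreaders: 24/20 = 6/5 hours.

6/5 hours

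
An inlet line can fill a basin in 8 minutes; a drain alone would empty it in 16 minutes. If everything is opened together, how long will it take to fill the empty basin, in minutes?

16 minutes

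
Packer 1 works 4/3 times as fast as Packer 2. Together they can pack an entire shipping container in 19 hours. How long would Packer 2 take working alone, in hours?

133/3 hours

Let Packer 2's rate be r; then Packer 1's rate is (4/3)r, so together (4/3 + 1)r = (7/3)r = 1/19.
Thus r = 3/133 per hour.
Packer 2 alone: 133/3 hours; Packer 1 alone: 133/4 hours.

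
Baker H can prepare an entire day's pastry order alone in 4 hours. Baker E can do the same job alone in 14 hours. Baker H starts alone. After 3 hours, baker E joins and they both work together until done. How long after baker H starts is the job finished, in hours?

34/9 hours

In the first 3 hours baker H alone does 3/4 of the job, leaving 1/4.
Once everyone is working, combined rate: 1/4 + 1/14 = (7 + 2)/28 = 9/28 per hour.
Remaining 1/4 at 9/28 per hour takes 7/9 hours.
Total from the start = 3 + 7/9 = 34/9 hours.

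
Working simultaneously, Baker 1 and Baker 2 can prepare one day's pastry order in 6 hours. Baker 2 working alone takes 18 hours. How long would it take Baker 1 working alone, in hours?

9 hours

Combined rate is 1/6 per hour.
Known contribution: 1/18 per hour.
So Baker 1's rate is 1/6 − 1/18 = 1/9, meaning 9 hours alone.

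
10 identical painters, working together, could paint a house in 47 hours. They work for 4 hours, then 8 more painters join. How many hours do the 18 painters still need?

One painter does 1/470 of the job per hour.
After 4 hours with 10 painters, 4/47 is done (43/47 left).
With 18 painters the rate is 18/470 = 9/235, so the rest takes 43/47 ÷ 9/235 = 215/9 hours.

215/9 hours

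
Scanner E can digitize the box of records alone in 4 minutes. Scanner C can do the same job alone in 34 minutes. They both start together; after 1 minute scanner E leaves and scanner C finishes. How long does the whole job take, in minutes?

51/2 minutes

In the first 1 minute the combined rate is 19/68, so 19/68 of the job is done, leaving 49/68.
After scanner E leaves the rate is 1/34 per minute; the remaining 49/68 takes 49/2 minutes.
Total = 1 + 49/2 = 51/2 minutes.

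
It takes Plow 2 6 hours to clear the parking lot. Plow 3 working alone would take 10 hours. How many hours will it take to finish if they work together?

15/4 hours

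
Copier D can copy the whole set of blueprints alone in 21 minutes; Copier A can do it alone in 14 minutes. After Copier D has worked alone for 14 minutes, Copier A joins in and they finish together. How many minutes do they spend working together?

14/5 minutes

In 14 minutes Copier D does 14/21 = 2/3 of the job, leaving 1/3.
Copier D and Copier A together work at 5/42 per minute, so finishing takes 1/3 ÷ 5/42 = 14/5 minutes.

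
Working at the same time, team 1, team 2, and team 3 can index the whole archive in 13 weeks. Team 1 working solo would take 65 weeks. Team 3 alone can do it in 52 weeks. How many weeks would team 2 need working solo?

260/11 weeks

Combined rate is 1/13 per week.
Known contribution: 1/65 + 1/52 = (4 + 5)/260 = 9/260 per week.
So team 2's rate is 1/13 − 9/260 = 11/260, meaning 260/11 weeks alone.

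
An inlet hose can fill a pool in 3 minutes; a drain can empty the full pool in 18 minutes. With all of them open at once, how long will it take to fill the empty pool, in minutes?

18/5 minutes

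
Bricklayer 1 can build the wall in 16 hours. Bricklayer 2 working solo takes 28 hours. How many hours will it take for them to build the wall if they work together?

Combined rate: 1/16 + 1/28 = (7 + 4)/112 = 11/112 per hour.
Time = 1 ÷ (11/112) = 112/11 hours.

112/11 hours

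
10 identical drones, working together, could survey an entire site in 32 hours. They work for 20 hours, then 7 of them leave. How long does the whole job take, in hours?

One drone does 1/320 of the job per hour.
After 20 hours with 10 drones, 5/8 is done (3/8 left).
With 3 drones the rate is 3/320, so the rest takes 3/8 ÷ 3/320 = 40 hours.
Total = 20 + 40 = 60 hours.

60 hours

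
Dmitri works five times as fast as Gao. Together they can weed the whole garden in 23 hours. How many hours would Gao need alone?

Let Gao's rate be r; then Dmitri's rate is 5r, so together (5 + 1)r = 6r = 1/23.
Thus r = 1/138 per hour.
Gao alone: 138 hours; Dmitri alone: 138/5 hours.

138 hours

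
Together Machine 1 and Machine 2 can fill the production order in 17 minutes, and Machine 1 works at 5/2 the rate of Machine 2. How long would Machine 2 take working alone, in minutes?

Let Machine 2's rate be r; then Machine 1's rate is (5/2)r, so together (5/2 + 1)r = (7/2)r = 1/17.
Thus r = 2/119 per minute.
Machine 2 alone: 119/2 minutes; Machine 1 alone: 119/5 minutes.

119/2 minutes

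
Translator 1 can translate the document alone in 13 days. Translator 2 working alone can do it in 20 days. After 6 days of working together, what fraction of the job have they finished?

Combined rate: 1/13 + 1/20 = (20 + 13)/260 = 33/260 per day.
In 6 days they complete 6·33/260 = 99/130 of the job.

99/130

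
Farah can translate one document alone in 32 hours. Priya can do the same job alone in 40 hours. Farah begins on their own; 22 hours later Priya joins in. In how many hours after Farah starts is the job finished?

248/9 hours

In the first 22 hours Farah alone does 22/32 = 11/16 of the job, leaving 5/16.
Once everyone is working, combined rate: 1/32 + 1/40 = (5 + 4)/160 = 9/160 per hour.
Remaining 5/16 at 9/160 per hour takes 50/9 hours.
Total from the start = 22 + 50/9 = 248/9 hours.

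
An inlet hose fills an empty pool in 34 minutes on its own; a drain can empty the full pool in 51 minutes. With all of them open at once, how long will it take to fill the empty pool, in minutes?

Net rate = 1/34 − 1/51 = (3 − 2)/102 = 1/102 per minute.
Filling time = 1 ÷ (1/102) = 102 minutes.

102 minutes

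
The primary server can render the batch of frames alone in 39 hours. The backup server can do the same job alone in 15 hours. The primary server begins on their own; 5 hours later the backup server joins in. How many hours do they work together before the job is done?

In the first 5 hours the primary server alone does 5/39 of the job, leaving 34/39.
Once everyone is working, combined rate: 1/39 + 1/15 = (5 + 13)/195 = 18/195 = 6/65 per hour.
Remaining 34/39 at 6/65 per hour takes 85/9 hours.

85/9 hours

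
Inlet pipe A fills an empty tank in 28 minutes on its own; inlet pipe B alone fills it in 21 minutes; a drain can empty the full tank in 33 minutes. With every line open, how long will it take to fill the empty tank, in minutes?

132/7 minutes

Net rate = 1/28 + 1/21 − 1/33 = (33 + 44 − 28)/924 = 49/924 = 7/132 per minute.
Filling time = 1 ÷ (7/132) = 132/7 minutes.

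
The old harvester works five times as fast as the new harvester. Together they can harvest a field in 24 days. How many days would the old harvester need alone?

144/5 days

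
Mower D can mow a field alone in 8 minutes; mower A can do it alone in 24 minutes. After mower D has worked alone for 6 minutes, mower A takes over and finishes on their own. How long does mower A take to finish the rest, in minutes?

In 6 minutes mower D does 6/8 = 3/4 of the job, leaving 1/4.
Mower A works at 1/24 per minute, so finishing takes 1/4 ÷ 1/24 = 6 minutes.

6 minutes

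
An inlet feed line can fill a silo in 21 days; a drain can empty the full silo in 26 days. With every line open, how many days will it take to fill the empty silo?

546/5 days

Net rate = 1/21 − 1/26 = (26 − 21)/546 = 5/546 per day.
Filling time = 1 ÷ (5/546) = 546/5 days.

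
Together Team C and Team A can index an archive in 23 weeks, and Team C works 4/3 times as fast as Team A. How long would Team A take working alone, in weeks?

Let Team A's rate be r; then Team C's rate is (4/3)r, so together (4/3 + 1)r = (7/3)r = 1/23.
Thus r = 3/161 per week.
Team A alone: 161/3 weeks; Team C alone: 161/4 weeks.

161/3 weeks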